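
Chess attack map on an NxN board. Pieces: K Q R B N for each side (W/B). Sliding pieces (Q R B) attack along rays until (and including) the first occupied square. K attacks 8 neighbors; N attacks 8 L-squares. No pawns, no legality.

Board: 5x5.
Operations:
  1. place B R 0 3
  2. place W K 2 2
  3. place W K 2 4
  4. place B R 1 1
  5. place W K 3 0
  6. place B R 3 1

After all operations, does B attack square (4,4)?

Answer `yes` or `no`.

Op 1: place BR@(0,3)
Op 2: place WK@(2,2)
Op 3: place WK@(2,4)
Op 4: place BR@(1,1)
Op 5: place WK@(3,0)
Op 6: place BR@(3,1)
Per-piece attacks for B:
  BR@(0,3): attacks (0,4) (0,2) (0,1) (0,0) (1,3) (2,3) (3,3) (4,3)
  BR@(1,1): attacks (1,2) (1,3) (1,4) (1,0) (2,1) (3,1) (0,1) [ray(1,0) blocked at (3,1)]
  BR@(3,1): attacks (3,2) (3,3) (3,4) (3,0) (4,1) (2,1) (1,1) [ray(0,-1) blocked at (3,0); ray(-1,0) blocked at (1,1)]
B attacks (4,4): no

Answer: no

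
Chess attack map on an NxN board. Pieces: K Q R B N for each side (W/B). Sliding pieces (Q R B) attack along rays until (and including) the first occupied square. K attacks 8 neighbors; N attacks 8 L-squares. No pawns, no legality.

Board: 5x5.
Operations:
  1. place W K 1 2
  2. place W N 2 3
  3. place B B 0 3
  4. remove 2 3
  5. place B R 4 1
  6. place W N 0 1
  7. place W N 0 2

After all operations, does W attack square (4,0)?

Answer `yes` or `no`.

Answer: no

Derivation:
Op 1: place WK@(1,2)
Op 2: place WN@(2,3)
Op 3: place BB@(0,3)
Op 4: remove (2,3)
Op 5: place BR@(4,1)
Op 6: place WN@(0,1)
Op 7: place WN@(0,2)
Per-piece attacks for W:
  WN@(0,1): attacks (1,3) (2,2) (2,0)
  WN@(0,2): attacks (1,4) (2,3) (1,0) (2,1)
  WK@(1,2): attacks (1,3) (1,1) (2,2) (0,2) (2,3) (2,1) (0,3) (0,1)
W attacks (4,0): no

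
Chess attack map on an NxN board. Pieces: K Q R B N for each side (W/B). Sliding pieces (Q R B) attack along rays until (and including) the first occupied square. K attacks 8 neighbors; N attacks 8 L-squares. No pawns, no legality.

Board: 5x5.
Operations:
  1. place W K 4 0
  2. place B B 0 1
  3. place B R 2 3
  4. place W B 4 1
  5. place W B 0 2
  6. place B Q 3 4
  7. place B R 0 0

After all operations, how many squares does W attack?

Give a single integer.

Op 1: place WK@(4,0)
Op 2: place BB@(0,1)
Op 3: place BR@(2,3)
Op 4: place WB@(4,1)
Op 5: place WB@(0,2)
Op 6: place BQ@(3,4)
Op 7: place BR@(0,0)
Per-piece attacks for W:
  WB@(0,2): attacks (1,3) (2,4) (1,1) (2,0)
  WK@(4,0): attacks (4,1) (3,0) (3,1)
  WB@(4,1): attacks (3,2) (2,3) (3,0) [ray(-1,1) blocked at (2,3)]
Union (9 distinct): (1,1) (1,3) (2,0) (2,3) (2,4) (3,0) (3,1) (3,2) (4,1)

Answer: 9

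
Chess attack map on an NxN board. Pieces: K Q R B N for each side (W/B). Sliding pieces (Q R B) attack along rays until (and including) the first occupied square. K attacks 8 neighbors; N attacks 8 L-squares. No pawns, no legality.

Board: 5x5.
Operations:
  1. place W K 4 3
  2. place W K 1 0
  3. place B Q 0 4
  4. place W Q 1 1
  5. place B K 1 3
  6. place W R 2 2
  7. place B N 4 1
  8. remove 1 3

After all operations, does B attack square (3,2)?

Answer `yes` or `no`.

Answer: no

Derivation:
Op 1: place WK@(4,3)
Op 2: place WK@(1,0)
Op 3: place BQ@(0,4)
Op 4: place WQ@(1,1)
Op 5: place BK@(1,3)
Op 6: place WR@(2,2)
Op 7: place BN@(4,1)
Op 8: remove (1,3)
Per-piece attacks for B:
  BQ@(0,4): attacks (0,3) (0,2) (0,1) (0,0) (1,4) (2,4) (3,4) (4,4) (1,3) (2,2) [ray(1,-1) blocked at (2,2)]
  BN@(4,1): attacks (3,3) (2,2) (2,0)
B attacks (3,2): no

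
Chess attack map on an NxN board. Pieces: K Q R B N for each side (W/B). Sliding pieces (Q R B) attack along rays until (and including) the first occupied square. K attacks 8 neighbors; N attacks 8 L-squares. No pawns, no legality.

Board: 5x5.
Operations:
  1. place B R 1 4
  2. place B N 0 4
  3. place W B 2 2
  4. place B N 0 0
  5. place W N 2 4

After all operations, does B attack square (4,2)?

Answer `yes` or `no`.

Answer: no

Derivation:
Op 1: place BR@(1,4)
Op 2: place BN@(0,4)
Op 3: place WB@(2,2)
Op 4: place BN@(0,0)
Op 5: place WN@(2,4)
Per-piece attacks for B:
  BN@(0,0): attacks (1,2) (2,1)
  BN@(0,4): attacks (1,2) (2,3)
  BR@(1,4): attacks (1,3) (1,2) (1,1) (1,0) (2,4) (0,4) [ray(1,0) blocked at (2,4); ray(-1,0) blocked at (0,4)]
B attacks (4,2): no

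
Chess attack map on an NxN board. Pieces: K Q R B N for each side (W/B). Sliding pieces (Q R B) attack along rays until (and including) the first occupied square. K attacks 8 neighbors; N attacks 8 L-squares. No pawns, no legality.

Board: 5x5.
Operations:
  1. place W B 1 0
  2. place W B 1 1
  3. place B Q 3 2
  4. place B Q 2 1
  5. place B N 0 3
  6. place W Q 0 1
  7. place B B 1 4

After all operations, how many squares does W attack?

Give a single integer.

Answer: 14

Derivation:
Op 1: place WB@(1,0)
Op 2: place WB@(1,1)
Op 3: place BQ@(3,2)
Op 4: place BQ@(2,1)
Op 5: place BN@(0,3)
Op 6: place WQ@(0,1)
Op 7: place BB@(1,4)
Per-piece attacks for W:
  WQ@(0,1): attacks (0,2) (0,3) (0,0) (1,1) (1,2) (2,3) (3,4) (1,0) [ray(0,1) blocked at (0,3); ray(1,0) blocked at (1,1); ray(1,-1) blocked at (1,0)]
  WB@(1,0): attacks (2,1) (0,1) [ray(1,1) blocked at (2,1); ray(-1,1) blocked at (0,1)]
  WB@(1,1): attacks (2,2) (3,3) (4,4) (2,0) (0,2) (0,0)
Union (14 distinct): (0,0) (0,1) (0,2) (0,3) (1,0) (1,1) (1,2) (2,0) (2,1) (2,2) (2,3) (3,3) (3,4) (4,4)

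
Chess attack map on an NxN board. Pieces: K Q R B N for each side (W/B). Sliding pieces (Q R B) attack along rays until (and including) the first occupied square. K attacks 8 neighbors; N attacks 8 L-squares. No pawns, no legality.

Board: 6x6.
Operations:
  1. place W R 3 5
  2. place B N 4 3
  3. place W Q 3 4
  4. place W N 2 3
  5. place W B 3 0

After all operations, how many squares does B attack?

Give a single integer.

Answer: 6

Derivation:
Op 1: place WR@(3,5)
Op 2: place BN@(4,3)
Op 3: place WQ@(3,4)
Op 4: place WN@(2,3)
Op 5: place WB@(3,0)
Per-piece attacks for B:
  BN@(4,3): attacks (5,5) (3,5) (2,4) (5,1) (3,1) (2,2)
Union (6 distinct): (2,2) (2,4) (3,1) (3,5) (5,1) (5,5)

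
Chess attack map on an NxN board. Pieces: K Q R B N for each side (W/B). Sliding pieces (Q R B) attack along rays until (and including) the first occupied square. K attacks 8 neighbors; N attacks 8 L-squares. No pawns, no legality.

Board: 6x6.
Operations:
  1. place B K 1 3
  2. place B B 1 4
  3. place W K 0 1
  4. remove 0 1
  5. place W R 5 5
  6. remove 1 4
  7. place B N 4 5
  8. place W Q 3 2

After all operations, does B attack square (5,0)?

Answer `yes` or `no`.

Answer: no

Derivation:
Op 1: place BK@(1,3)
Op 2: place BB@(1,4)
Op 3: place WK@(0,1)
Op 4: remove (0,1)
Op 5: place WR@(5,5)
Op 6: remove (1,4)
Op 7: place BN@(4,5)
Op 8: place WQ@(3,2)
Per-piece attacks for B:
  BK@(1,3): attacks (1,4) (1,2) (2,3) (0,3) (2,4) (2,2) (0,4) (0,2)
  BN@(4,5): attacks (5,3) (3,3) (2,4)
B attacks (5,0): no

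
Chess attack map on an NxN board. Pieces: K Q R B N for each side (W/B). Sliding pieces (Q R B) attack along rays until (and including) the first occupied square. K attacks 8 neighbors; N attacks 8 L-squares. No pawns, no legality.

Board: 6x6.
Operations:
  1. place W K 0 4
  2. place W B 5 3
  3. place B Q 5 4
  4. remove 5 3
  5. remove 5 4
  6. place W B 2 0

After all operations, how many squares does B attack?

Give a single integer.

Op 1: place WK@(0,4)
Op 2: place WB@(5,3)
Op 3: place BQ@(5,4)
Op 4: remove (5,3)
Op 5: remove (5,4)
Op 6: place WB@(2,0)
Per-piece attacks for B:
Union (0 distinct): (none)

Answer: 0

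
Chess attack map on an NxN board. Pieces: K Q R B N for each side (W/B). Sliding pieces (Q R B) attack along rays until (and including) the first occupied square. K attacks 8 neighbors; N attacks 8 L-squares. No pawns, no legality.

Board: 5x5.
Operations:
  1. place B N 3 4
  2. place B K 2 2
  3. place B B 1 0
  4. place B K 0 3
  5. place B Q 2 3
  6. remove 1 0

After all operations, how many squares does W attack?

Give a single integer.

Answer: 0

Derivation:
Op 1: place BN@(3,4)
Op 2: place BK@(2,2)
Op 3: place BB@(1,0)
Op 4: place BK@(0,3)
Op 5: place BQ@(2,3)
Op 6: remove (1,0)
Per-piece attacks for W:
Union (0 distinct): (none)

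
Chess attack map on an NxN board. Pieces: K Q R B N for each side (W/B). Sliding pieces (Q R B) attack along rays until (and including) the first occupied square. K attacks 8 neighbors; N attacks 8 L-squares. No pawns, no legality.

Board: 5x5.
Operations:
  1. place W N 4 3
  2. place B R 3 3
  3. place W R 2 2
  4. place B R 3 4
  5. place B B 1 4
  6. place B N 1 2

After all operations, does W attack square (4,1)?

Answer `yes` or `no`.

Answer: no

Derivation:
Op 1: place WN@(4,3)
Op 2: place BR@(3,3)
Op 3: place WR@(2,2)
Op 4: place BR@(3,4)
Op 5: place BB@(1,4)
Op 6: place BN@(1,2)
Per-piece attacks for W:
  WR@(2,2): attacks (2,3) (2,4) (2,1) (2,0) (3,2) (4,2) (1,2) [ray(-1,0) blocked at (1,2)]
  WN@(4,3): attacks (2,4) (3,1) (2,2)
W attacks (4,1): no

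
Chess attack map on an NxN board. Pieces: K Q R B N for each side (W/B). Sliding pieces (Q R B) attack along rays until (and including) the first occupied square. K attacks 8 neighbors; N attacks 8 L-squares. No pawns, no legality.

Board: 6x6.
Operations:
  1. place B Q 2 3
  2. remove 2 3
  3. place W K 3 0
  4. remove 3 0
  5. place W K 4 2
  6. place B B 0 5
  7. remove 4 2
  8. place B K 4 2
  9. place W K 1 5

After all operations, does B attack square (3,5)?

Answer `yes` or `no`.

Answer: no

Derivation:
Op 1: place BQ@(2,3)
Op 2: remove (2,3)
Op 3: place WK@(3,0)
Op 4: remove (3,0)
Op 5: place WK@(4,2)
Op 6: place BB@(0,5)
Op 7: remove (4,2)
Op 8: place BK@(4,2)
Op 9: place WK@(1,5)
Per-piece attacks for B:
  BB@(0,5): attacks (1,4) (2,3) (3,2) (4,1) (5,0)
  BK@(4,2): attacks (4,3) (4,1) (5,2) (3,2) (5,3) (5,1) (3,3) (3,1)
B attacks (3,5): no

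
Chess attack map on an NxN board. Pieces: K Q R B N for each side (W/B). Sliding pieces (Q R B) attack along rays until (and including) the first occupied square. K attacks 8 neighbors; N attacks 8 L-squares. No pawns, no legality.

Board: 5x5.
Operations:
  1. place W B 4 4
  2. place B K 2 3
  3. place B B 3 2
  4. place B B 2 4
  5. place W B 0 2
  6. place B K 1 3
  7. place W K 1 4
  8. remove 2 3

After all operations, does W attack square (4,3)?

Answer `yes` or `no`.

Answer: no

Derivation:
Op 1: place WB@(4,4)
Op 2: place BK@(2,3)
Op 3: place BB@(3,2)
Op 4: place BB@(2,4)
Op 5: place WB@(0,2)
Op 6: place BK@(1,3)
Op 7: place WK@(1,4)
Op 8: remove (2,3)
Per-piece attacks for W:
  WB@(0,2): attacks (1,3) (1,1) (2,0) [ray(1,1) blocked at (1,3)]
  WK@(1,4): attacks (1,3) (2,4) (0,4) (2,3) (0,3)
  WB@(4,4): attacks (3,3) (2,2) (1,1) (0,0)
W attacks (4,3): no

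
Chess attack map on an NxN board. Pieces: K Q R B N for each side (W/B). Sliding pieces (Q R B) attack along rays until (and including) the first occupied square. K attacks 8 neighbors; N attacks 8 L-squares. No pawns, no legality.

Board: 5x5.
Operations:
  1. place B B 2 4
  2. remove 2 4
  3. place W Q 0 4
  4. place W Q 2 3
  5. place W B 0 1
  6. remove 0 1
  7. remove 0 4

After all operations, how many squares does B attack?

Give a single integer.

Answer: 0

Derivation:
Op 1: place BB@(2,4)
Op 2: remove (2,4)
Op 3: place WQ@(0,4)
Op 4: place WQ@(2,3)
Op 5: place WB@(0,1)
Op 6: remove (0,1)
Op 7: remove (0,4)
Per-piece attacks for B:
Union (0 distinct): (none)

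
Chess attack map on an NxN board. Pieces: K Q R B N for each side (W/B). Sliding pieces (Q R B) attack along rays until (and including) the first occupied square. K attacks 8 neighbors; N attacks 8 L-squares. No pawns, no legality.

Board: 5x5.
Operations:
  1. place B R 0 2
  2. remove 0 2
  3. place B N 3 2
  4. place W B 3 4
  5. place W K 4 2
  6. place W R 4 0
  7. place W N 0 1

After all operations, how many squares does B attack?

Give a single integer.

Op 1: place BR@(0,2)
Op 2: remove (0,2)
Op 3: place BN@(3,2)
Op 4: place WB@(3,4)
Op 5: place WK@(4,2)
Op 6: place WR@(4,0)
Op 7: place WN@(0,1)
Per-piece attacks for B:
  BN@(3,2): attacks (4,4) (2,4) (1,3) (4,0) (2,0) (1,1)
Union (6 distinct): (1,1) (1,3) (2,0) (2,4) (4,0) (4,4)

Answer: 6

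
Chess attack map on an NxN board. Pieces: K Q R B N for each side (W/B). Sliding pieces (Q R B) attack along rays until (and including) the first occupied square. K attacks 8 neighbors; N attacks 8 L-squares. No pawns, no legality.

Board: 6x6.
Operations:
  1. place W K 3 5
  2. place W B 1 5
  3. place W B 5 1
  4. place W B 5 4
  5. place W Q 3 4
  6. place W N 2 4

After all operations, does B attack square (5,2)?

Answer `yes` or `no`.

Op 1: place WK@(3,5)
Op 2: place WB@(1,5)
Op 3: place WB@(5,1)
Op 4: place WB@(5,4)
Op 5: place WQ@(3,4)
Op 6: place WN@(2,4)
Per-piece attacks for B:
B attacks (5,2): no

Answer: no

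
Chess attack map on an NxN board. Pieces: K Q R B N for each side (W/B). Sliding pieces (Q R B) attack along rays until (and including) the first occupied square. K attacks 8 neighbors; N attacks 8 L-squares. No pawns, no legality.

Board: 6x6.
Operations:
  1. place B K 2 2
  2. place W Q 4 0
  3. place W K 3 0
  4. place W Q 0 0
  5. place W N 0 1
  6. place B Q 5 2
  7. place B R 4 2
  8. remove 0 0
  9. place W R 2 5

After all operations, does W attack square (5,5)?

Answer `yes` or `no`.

Op 1: place BK@(2,2)
Op 2: place WQ@(4,0)
Op 3: place WK@(3,0)
Op 4: place WQ@(0,0)
Op 5: place WN@(0,1)
Op 6: place BQ@(5,2)
Op 7: place BR@(4,2)
Op 8: remove (0,0)
Op 9: place WR@(2,5)
Per-piece attacks for W:
  WN@(0,1): attacks (1,3) (2,2) (2,0)
  WR@(2,5): attacks (2,4) (2,3) (2,2) (3,5) (4,5) (5,5) (1,5) (0,5) [ray(0,-1) blocked at (2,2)]
  WK@(3,0): attacks (3,1) (4,0) (2,0) (4,1) (2,1)
  WQ@(4,0): attacks (4,1) (4,2) (5,0) (3,0) (5,1) (3,1) (2,2) [ray(0,1) blocked at (4,2); ray(-1,0) blocked at (3,0); ray(-1,1) blocked at (2,2)]
W attacks (5,5): yes

Answer: yes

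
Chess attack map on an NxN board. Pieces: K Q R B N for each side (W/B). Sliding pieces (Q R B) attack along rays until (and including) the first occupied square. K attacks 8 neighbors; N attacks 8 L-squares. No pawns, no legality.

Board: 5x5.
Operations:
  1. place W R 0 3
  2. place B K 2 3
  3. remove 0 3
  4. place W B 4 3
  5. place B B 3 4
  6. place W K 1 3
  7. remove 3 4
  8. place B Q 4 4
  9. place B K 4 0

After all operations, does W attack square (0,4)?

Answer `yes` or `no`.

Answer: yes

Derivation:
Op 1: place WR@(0,3)
Op 2: place BK@(2,3)
Op 3: remove (0,3)
Op 4: place WB@(4,3)
Op 5: place BB@(3,4)
Op 6: place WK@(1,3)
Op 7: remove (3,4)
Op 8: place BQ@(4,4)
Op 9: place BK@(4,0)
Per-piece attacks for W:
  WK@(1,3): attacks (1,4) (1,2) (2,3) (0,3) (2,4) (2,2) (0,4) (0,2)
  WB@(4,3): attacks (3,4) (3,2) (2,1) (1,0)
W attacks (0,4): yes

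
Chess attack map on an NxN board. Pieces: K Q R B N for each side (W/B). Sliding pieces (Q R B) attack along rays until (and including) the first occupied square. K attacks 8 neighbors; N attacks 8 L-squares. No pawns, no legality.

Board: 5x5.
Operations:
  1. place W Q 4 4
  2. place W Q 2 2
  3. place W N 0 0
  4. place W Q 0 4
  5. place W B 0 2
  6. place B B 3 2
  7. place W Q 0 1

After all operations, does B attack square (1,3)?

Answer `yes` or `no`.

Answer: no

Derivation:
Op 1: place WQ@(4,4)
Op 2: place WQ@(2,2)
Op 3: place WN@(0,0)
Op 4: place WQ@(0,4)
Op 5: place WB@(0,2)
Op 6: place BB@(3,2)
Op 7: place WQ@(0,1)
Per-piece attacks for B:
  BB@(3,2): attacks (4,3) (4,1) (2,3) (1,4) (2,1) (1,0)
B attacks (1,3): no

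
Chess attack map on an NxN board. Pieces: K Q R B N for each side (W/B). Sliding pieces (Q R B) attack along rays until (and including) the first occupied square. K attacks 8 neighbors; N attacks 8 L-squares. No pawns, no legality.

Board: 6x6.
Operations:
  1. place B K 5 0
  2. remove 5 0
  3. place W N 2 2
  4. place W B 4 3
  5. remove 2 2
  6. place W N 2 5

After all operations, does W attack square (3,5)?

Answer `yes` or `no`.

Answer: no

Derivation:
Op 1: place BK@(5,0)
Op 2: remove (5,0)
Op 3: place WN@(2,2)
Op 4: place WB@(4,3)
Op 5: remove (2,2)
Op 6: place WN@(2,5)
Per-piece attacks for W:
  WN@(2,5): attacks (3,3) (4,4) (1,3) (0,4)
  WB@(4,3): attacks (5,4) (5,2) (3,4) (2,5) (3,2) (2,1) (1,0) [ray(-1,1) blocked at (2,5)]
W attacks (3,5): no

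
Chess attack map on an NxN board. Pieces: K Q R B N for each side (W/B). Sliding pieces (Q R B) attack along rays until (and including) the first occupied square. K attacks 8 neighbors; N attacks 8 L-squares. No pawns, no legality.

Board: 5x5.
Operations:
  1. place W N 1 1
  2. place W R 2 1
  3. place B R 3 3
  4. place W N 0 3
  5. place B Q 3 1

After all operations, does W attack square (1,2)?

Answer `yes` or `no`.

Op 1: place WN@(1,1)
Op 2: place WR@(2,1)
Op 3: place BR@(3,3)
Op 4: place WN@(0,3)
Op 5: place BQ@(3,1)
Per-piece attacks for W:
  WN@(0,3): attacks (2,4) (1,1) (2,2)
  WN@(1,1): attacks (2,3) (3,2) (0,3) (3,0)
  WR@(2,1): attacks (2,2) (2,3) (2,4) (2,0) (3,1) (1,1) [ray(1,0) blocked at (3,1); ray(-1,0) blocked at (1,1)]
W attacks (1,2): no

Answer: no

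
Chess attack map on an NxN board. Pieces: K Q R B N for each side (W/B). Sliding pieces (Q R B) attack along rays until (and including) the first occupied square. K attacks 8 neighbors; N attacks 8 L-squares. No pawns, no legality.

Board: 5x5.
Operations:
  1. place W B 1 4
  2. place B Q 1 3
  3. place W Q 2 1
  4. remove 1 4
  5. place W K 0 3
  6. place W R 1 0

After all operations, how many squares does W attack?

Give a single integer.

Answer: 20

Derivation:
Op 1: place WB@(1,4)
Op 2: place BQ@(1,3)
Op 3: place WQ@(2,1)
Op 4: remove (1,4)
Op 5: place WK@(0,3)
Op 6: place WR@(1,0)
Per-piece attacks for W:
  WK@(0,3): attacks (0,4) (0,2) (1,3) (1,4) (1,2)
  WR@(1,0): attacks (1,1) (1,2) (1,3) (2,0) (3,0) (4,0) (0,0) [ray(0,1) blocked at (1,3)]
  WQ@(2,1): attacks (2,2) (2,3) (2,4) (2,0) (3,1) (4,1) (1,1) (0,1) (3,2) (4,3) (3,0) (1,2) (0,3) (1,0) [ray(-1,1) blocked at (0,3); ray(-1,-1) blocked at (1,0)]
Union (20 distinct): (0,0) (0,1) (0,2) (0,3) (0,4) (1,0) (1,1) (1,2) (1,3) (1,4) (2,0) (2,2) (2,3) (2,4) (3,0) (3,1) (3,2) (4,0) (4,1) (4,3)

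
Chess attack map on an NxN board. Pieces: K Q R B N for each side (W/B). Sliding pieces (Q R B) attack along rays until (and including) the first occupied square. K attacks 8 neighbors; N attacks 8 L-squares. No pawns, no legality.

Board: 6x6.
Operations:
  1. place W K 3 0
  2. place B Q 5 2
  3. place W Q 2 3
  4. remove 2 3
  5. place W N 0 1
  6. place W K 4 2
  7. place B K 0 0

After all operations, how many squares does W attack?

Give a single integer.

Op 1: place WK@(3,0)
Op 2: place BQ@(5,2)
Op 3: place WQ@(2,3)
Op 4: remove (2,3)
Op 5: place WN@(0,1)
Op 6: place WK@(4,2)
Op 7: place BK@(0,0)
Per-piece attacks for W:
  WN@(0,1): attacks (1,3) (2,2) (2,0)
  WK@(3,0): attacks (3,1) (4,0) (2,0) (4,1) (2,1)
  WK@(4,2): attacks (4,3) (4,1) (5,2) (3,2) (5,3) (5,1) (3,3) (3,1)
Union (13 distinct): (1,3) (2,0) (2,1) (2,2) (3,1) (3,2) (3,3) (4,0) (4,1) (4,3) (5,1) (5,2) (5,3)

Answer: 13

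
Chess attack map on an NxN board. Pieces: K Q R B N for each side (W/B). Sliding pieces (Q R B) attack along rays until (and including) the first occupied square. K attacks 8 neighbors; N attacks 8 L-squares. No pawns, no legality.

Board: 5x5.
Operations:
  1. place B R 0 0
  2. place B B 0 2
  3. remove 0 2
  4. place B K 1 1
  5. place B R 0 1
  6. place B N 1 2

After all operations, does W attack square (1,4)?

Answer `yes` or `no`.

Op 1: place BR@(0,0)
Op 2: place BB@(0,2)
Op 3: remove (0,2)
Op 4: place BK@(1,1)
Op 5: place BR@(0,1)
Op 6: place BN@(1,2)
Per-piece attacks for W:
W attacks (1,4): no

Answer: no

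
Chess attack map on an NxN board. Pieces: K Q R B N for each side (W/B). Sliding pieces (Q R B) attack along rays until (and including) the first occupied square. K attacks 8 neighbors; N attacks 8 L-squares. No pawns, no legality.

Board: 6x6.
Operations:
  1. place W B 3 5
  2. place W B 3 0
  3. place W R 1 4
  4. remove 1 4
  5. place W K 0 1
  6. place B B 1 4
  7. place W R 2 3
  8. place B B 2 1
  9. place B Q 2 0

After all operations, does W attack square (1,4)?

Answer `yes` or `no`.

Op 1: place WB@(3,5)
Op 2: place WB@(3,0)
Op 3: place WR@(1,4)
Op 4: remove (1,4)
Op 5: place WK@(0,1)
Op 6: place BB@(1,4)
Op 7: place WR@(2,3)
Op 8: place BB@(2,1)
Op 9: place BQ@(2,0)
Per-piece attacks for W:
  WK@(0,1): attacks (0,2) (0,0) (1,1) (1,2) (1,0)
  WR@(2,3): attacks (2,4) (2,5) (2,2) (2,1) (3,3) (4,3) (5,3) (1,3) (0,3) [ray(0,-1) blocked at (2,1)]
  WB@(3,0): attacks (4,1) (5,2) (2,1) [ray(-1,1) blocked at (2,1)]
  WB@(3,5): attacks (4,4) (5,3) (2,4) (1,3) (0,2)
W attacks (1,4): no

Answer: no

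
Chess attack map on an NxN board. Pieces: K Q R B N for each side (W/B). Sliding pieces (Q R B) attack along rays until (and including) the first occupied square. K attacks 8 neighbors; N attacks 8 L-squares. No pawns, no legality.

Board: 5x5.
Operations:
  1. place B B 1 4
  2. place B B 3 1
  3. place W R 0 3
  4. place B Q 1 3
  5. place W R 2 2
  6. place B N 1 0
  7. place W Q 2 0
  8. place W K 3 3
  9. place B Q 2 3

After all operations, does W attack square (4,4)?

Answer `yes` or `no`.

Answer: yes

Derivation:
Op 1: place BB@(1,4)
Op 2: place BB@(3,1)
Op 3: place WR@(0,3)
Op 4: place BQ@(1,3)
Op 5: place WR@(2,2)
Op 6: place BN@(1,0)
Op 7: place WQ@(2,0)
Op 8: place WK@(3,3)
Op 9: place BQ@(2,3)
Per-piece attacks for W:
  WR@(0,3): attacks (0,4) (0,2) (0,1) (0,0) (1,3) [ray(1,0) blocked at (1,3)]
  WQ@(2,0): attacks (2,1) (2,2) (3,0) (4,0) (1,0) (3,1) (1,1) (0,2) [ray(0,1) blocked at (2,2); ray(-1,0) blocked at (1,0); ray(1,1) blocked at (3,1)]
  WR@(2,2): attacks (2,3) (2,1) (2,0) (3,2) (4,2) (1,2) (0,2) [ray(0,1) blocked at (2,3); ray(0,-1) blocked at (2,0)]
  WK@(3,3): attacks (3,4) (3,2) (4,3) (2,3) (4,4) (4,2) (2,4) (2,2)
W attacks (4,4): yes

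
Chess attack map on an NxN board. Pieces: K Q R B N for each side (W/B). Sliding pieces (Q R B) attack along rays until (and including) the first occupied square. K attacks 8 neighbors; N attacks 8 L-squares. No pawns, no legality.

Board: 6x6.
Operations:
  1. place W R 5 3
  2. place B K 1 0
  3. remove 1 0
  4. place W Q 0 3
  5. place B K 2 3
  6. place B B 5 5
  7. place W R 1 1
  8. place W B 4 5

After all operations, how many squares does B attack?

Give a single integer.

Answer: 10

Derivation:
Op 1: place WR@(5,3)
Op 2: place BK@(1,0)
Op 3: remove (1,0)
Op 4: place WQ@(0,3)
Op 5: place BK@(2,3)
Op 6: place BB@(5,5)
Op 7: place WR@(1,1)
Op 8: place WB@(4,5)
Per-piece attacks for B:
  BK@(2,3): attacks (2,4) (2,2) (3,3) (1,3) (3,4) (3,2) (1,4) (1,2)
  BB@(5,5): attacks (4,4) (3,3) (2,2) (1,1) [ray(-1,-1) blocked at (1,1)]
Union (10 distinct): (1,1) (1,2) (1,3) (1,4) (2,2) (2,4) (3,2) (3,3) (3,4) (4,4)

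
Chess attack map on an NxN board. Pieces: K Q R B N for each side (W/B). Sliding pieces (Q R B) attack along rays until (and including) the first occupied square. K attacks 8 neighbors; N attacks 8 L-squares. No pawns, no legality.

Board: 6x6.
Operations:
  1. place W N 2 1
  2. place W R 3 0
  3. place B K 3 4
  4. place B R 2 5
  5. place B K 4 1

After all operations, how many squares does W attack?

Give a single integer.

Op 1: place WN@(2,1)
Op 2: place WR@(3,0)
Op 3: place BK@(3,4)
Op 4: place BR@(2,5)
Op 5: place BK@(4,1)
Per-piece attacks for W:
  WN@(2,1): attacks (3,3) (4,2) (1,3) (0,2) (4,0) (0,0)
  WR@(3,0): attacks (3,1) (3,2) (3,3) (3,4) (4,0) (5,0) (2,0) (1,0) (0,0) [ray(0,1) blocked at (3,4)]
Union (12 distinct): (0,0) (0,2) (1,0) (1,3) (2,0) (3,1) (3,2) (3,3) (3,4) (4,0) (4,2) (5,0)

Answer: 12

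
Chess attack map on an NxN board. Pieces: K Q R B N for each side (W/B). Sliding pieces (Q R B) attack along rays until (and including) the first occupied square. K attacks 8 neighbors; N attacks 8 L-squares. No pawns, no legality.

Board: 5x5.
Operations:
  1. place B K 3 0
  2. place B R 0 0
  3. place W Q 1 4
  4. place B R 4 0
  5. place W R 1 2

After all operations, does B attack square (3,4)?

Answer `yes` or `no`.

Op 1: place BK@(3,0)
Op 2: place BR@(0,0)
Op 3: place WQ@(1,4)
Op 4: place BR@(4,0)
Op 5: place WR@(1,2)
Per-piece attacks for B:
  BR@(0,0): attacks (0,1) (0,2) (0,3) (0,4) (1,0) (2,0) (3,0) [ray(1,0) blocked at (3,0)]
  BK@(3,0): attacks (3,1) (4,0) (2,0) (4,1) (2,1)
  BR@(4,0): attacks (4,1) (4,2) (4,3) (4,4) (3,0) [ray(-1,0) blocked at (3,0)]
B attacks (3,4): no

Answer: no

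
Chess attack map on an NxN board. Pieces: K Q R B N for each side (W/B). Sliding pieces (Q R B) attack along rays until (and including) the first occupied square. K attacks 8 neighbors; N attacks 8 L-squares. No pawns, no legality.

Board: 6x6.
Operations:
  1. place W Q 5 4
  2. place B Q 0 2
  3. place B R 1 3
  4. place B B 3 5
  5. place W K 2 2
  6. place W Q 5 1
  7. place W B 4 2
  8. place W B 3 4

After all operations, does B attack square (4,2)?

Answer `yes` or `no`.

Answer: no

Derivation:
Op 1: place WQ@(5,4)
Op 2: place BQ@(0,2)
Op 3: place BR@(1,3)
Op 4: place BB@(3,5)
Op 5: place WK@(2,2)
Op 6: place WQ@(5,1)
Op 7: place WB@(4,2)
Op 8: place WB@(3,4)
Per-piece attacks for B:
  BQ@(0,2): attacks (0,3) (0,4) (0,5) (0,1) (0,0) (1,2) (2,2) (1,3) (1,1) (2,0) [ray(1,0) blocked at (2,2); ray(1,1) blocked at (1,3)]
  BR@(1,3): attacks (1,4) (1,5) (1,2) (1,1) (1,0) (2,3) (3,3) (4,3) (5,3) (0,3)
  BB@(3,5): attacks (4,4) (5,3) (2,4) (1,3) [ray(-1,-1) blocked at (1,3)]
B attacks (4,2): no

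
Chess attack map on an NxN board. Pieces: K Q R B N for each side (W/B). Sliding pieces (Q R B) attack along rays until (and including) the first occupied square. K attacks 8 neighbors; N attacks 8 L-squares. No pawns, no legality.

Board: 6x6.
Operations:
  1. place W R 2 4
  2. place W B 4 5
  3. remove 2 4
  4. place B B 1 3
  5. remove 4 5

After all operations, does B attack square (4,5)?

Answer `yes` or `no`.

Answer: no

Derivation:
Op 1: place WR@(2,4)
Op 2: place WB@(4,5)
Op 3: remove (2,4)
Op 4: place BB@(1,3)
Op 5: remove (4,5)
Per-piece attacks for B:
  BB@(1,3): attacks (2,4) (3,5) (2,2) (3,1) (4,0) (0,4) (0,2)
B attacks (4,5): no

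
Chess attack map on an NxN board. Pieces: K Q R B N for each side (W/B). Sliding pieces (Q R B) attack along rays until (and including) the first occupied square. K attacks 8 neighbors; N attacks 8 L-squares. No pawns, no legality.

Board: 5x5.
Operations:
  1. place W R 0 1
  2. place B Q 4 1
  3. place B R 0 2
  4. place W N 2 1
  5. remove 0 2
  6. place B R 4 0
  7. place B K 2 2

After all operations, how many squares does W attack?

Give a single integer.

Op 1: place WR@(0,1)
Op 2: place BQ@(4,1)
Op 3: place BR@(0,2)
Op 4: place WN@(2,1)
Op 5: remove (0,2)
Op 6: place BR@(4,0)
Op 7: place BK@(2,2)
Per-piece attacks for W:
  WR@(0,1): attacks (0,2) (0,3) (0,4) (0,0) (1,1) (2,1) [ray(1,0) blocked at (2,1)]
  WN@(2,1): attacks (3,3) (4,2) (1,3) (0,2) (4,0) (0,0)
Union (10 distinct): (0,0) (0,2) (0,3) (0,4) (1,1) (1,3) (2,1) (3,3) (4,0) (4,2)

Answer: 10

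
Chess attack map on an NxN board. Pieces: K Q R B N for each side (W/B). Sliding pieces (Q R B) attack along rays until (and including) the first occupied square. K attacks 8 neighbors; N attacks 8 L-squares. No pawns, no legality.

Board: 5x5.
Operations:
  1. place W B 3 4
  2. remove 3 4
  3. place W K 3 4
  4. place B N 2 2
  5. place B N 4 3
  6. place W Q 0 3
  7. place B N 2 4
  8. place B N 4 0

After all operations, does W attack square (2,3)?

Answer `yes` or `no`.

Answer: yes

Derivation:
Op 1: place WB@(3,4)
Op 2: remove (3,4)
Op 3: place WK@(3,4)
Op 4: place BN@(2,2)
Op 5: place BN@(4,3)
Op 6: place WQ@(0,3)
Op 7: place BN@(2,4)
Op 8: place BN@(4,0)
Per-piece attacks for W:
  WQ@(0,3): attacks (0,4) (0,2) (0,1) (0,0) (1,3) (2,3) (3,3) (4,3) (1,4) (1,2) (2,1) (3,0) [ray(1,0) blocked at (4,3)]
  WK@(3,4): attacks (3,3) (4,4) (2,4) (4,3) (2,3)
W attacks (2,3): yes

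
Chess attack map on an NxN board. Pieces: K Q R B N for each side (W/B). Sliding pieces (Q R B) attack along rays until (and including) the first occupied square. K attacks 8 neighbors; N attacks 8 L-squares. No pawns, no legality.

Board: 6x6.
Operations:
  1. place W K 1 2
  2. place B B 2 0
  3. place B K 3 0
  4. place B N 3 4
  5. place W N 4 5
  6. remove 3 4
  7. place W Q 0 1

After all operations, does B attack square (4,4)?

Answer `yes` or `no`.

Answer: no

Derivation:
Op 1: place WK@(1,2)
Op 2: place BB@(2,0)
Op 3: place BK@(3,0)
Op 4: place BN@(3,4)
Op 5: place WN@(4,5)
Op 6: remove (3,4)
Op 7: place WQ@(0,1)
Per-piece attacks for B:
  BB@(2,0): attacks (3,1) (4,2) (5,3) (1,1) (0,2)
  BK@(3,0): attacks (3,1) (4,0) (2,0) (4,1) (2,1)
B attacks (4,4): no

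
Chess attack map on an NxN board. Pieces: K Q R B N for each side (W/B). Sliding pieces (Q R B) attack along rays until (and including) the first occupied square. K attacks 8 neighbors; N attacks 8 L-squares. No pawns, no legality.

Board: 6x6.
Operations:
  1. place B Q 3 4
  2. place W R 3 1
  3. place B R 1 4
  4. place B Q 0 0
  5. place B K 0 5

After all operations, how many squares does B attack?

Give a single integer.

Op 1: place BQ@(3,4)
Op 2: place WR@(3,1)
Op 3: place BR@(1,4)
Op 4: place BQ@(0,0)
Op 5: place BK@(0,5)
Per-piece attacks for B:
  BQ@(0,0): attacks (0,1) (0,2) (0,3) (0,4) (0,5) (1,0) (2,0) (3,0) (4,0) (5,0) (1,1) (2,2) (3,3) (4,4) (5,5) [ray(0,1) blocked at (0,5)]
  BK@(0,5): attacks (0,4) (1,5) (1,4)
  BR@(1,4): attacks (1,5) (1,3) (1,2) (1,1) (1,0) (2,4) (3,4) (0,4) [ray(1,0) blocked at (3,4)]
  BQ@(3,4): attacks (3,5) (3,3) (3,2) (3,1) (4,4) (5,4) (2,4) (1,4) (4,5) (4,3) (5,2) (2,5) (2,3) (1,2) (0,1) [ray(0,-1) blocked at (3,1); ray(-1,0) blocked at (1,4)]
Union (30 distinct): (0,1) (0,2) (0,3) (0,4) (0,5) (1,0) (1,1) (1,2) (1,3) (1,4) (1,5) (2,0) (2,2) (2,3) (2,4) (2,5) (3,0) (3,1) (3,2) (3,3) (3,4) (3,5) (4,0) (4,3) (4,4) (4,5) (5,0) (5,2) (5,4) (5,5)

Answer: 30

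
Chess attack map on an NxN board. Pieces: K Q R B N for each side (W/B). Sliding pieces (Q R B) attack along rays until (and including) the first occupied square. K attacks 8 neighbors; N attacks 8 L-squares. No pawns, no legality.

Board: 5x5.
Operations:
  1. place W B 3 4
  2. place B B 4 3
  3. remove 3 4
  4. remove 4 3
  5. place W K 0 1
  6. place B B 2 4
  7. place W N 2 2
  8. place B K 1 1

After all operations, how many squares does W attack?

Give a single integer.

Op 1: place WB@(3,4)
Op 2: place BB@(4,3)
Op 3: remove (3,4)
Op 4: remove (4,3)
Op 5: place WK@(0,1)
Op 6: place BB@(2,4)
Op 7: place WN@(2,2)
Op 8: place BK@(1,1)
Per-piece attacks for W:
  WK@(0,1): attacks (0,2) (0,0) (1,1) (1,2) (1,0)
  WN@(2,2): attacks (3,4) (4,3) (1,4) (0,3) (3,0) (4,1) (1,0) (0,1)
Union (12 distinct): (0,0) (0,1) (0,2) (0,3) (1,0) (1,1) (1,2) (1,4) (3,0) (3,4) (4,1) (4,3)

Answer: 12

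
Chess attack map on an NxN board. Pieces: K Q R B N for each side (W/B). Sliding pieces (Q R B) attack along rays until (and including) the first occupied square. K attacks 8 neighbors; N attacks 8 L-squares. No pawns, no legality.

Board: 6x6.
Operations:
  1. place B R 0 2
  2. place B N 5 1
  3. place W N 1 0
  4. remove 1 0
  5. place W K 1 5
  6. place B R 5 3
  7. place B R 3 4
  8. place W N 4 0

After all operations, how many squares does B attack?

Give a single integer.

Op 1: place BR@(0,2)
Op 2: place BN@(5,1)
Op 3: place WN@(1,0)
Op 4: remove (1,0)
Op 5: place WK@(1,5)
Op 6: place BR@(5,3)
Op 7: place BR@(3,4)
Op 8: place WN@(4,0)
Per-piece attacks for B:
  BR@(0,2): attacks (0,3) (0,4) (0,5) (0,1) (0,0) (1,2) (2,2) (3,2) (4,2) (5,2)
  BR@(3,4): attacks (3,5) (3,3) (3,2) (3,1) (3,0) (4,4) (5,4) (2,4) (1,4) (0,4)
  BN@(5,1): attacks (4,3) (3,2) (3,0)
  BR@(5,3): attacks (5,4) (5,5) (5,2) (5,1) (4,3) (3,3) (2,3) (1,3) (0,3) [ray(0,-1) blocked at (5,1)]
Union (23 distinct): (0,0) (0,1) (0,3) (0,4) (0,5) (1,2) (1,3) (1,4) (2,2) (2,3) (2,4) (3,0) (3,1) (3,2) (3,3) (3,5) (4,2) (4,3) (4,4) (5,1) (5,2) (5,4) (5,5)

Answer: 23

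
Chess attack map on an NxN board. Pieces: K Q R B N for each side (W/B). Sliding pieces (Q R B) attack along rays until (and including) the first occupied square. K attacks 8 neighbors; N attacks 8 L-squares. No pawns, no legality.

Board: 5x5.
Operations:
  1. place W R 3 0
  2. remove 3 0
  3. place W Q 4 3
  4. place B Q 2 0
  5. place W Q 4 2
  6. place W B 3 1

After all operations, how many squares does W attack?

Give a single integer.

Answer: 20

Derivation:
Op 1: place WR@(3,0)
Op 2: remove (3,0)
Op 3: place WQ@(4,3)
Op 4: place BQ@(2,0)
Op 5: place WQ@(4,2)
Op 6: place WB@(3,1)
Per-piece attacks for W:
  WB@(3,1): attacks (4,2) (4,0) (2,2) (1,3) (0,4) (2,0) [ray(1,1) blocked at (4,2); ray(-1,-1) blocked at (2,0)]
  WQ@(4,2): attacks (4,3) (4,1) (4,0) (3,2) (2,2) (1,2) (0,2) (3,3) (2,4) (3,1) [ray(0,1) blocked at (4,3); ray(-1,-1) blocked at (3,1)]
  WQ@(4,3): attacks (4,4) (4,2) (3,3) (2,3) (1,3) (0,3) (3,4) (3,2) (2,1) (1,0) [ray(0,-1) blocked at (4,2)]
Union (20 distinct): (0,2) (0,3) (0,4) (1,0) (1,2) (1,3) (2,0) (2,1) (2,2) (2,3) (2,4) (3,1) (3,2) (3,3) (3,4) (4,0) (4,1) (4,2) (4,3) (4,4)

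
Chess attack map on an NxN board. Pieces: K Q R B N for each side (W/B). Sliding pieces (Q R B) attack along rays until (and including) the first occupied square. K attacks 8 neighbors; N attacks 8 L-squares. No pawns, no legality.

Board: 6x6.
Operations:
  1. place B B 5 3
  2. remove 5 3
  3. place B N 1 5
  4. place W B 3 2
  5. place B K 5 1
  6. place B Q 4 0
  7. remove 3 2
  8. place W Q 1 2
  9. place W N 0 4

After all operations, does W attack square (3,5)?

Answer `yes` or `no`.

Op 1: place BB@(5,3)
Op 2: remove (5,3)
Op 3: place BN@(1,5)
Op 4: place WB@(3,2)
Op 5: place BK@(5,1)
Op 6: place BQ@(4,0)
Op 7: remove (3,2)
Op 8: place WQ@(1,2)
Op 9: place WN@(0,4)
Per-piece attacks for W:
  WN@(0,4): attacks (2,5) (1,2) (2,3)
  WQ@(1,2): attacks (1,3) (1,4) (1,5) (1,1) (1,0) (2,2) (3,2) (4,2) (5,2) (0,2) (2,3) (3,4) (4,5) (2,1) (3,0) (0,3) (0,1) [ray(0,1) blocked at (1,5)]
W attacks (3,5): no

Answer: no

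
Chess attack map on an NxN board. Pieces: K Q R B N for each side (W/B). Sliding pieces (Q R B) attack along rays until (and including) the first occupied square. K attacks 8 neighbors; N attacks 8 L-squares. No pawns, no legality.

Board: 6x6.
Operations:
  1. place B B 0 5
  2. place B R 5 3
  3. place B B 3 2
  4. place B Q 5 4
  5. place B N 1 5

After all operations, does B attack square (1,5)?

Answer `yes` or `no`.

Answer: no

Derivation:
Op 1: place BB@(0,5)
Op 2: place BR@(5,3)
Op 3: place BB@(3,2)
Op 4: place BQ@(5,4)
Op 5: place BN@(1,5)
Per-piece attacks for B:
  BB@(0,5): attacks (1,4) (2,3) (3,2) [ray(1,-1) blocked at (3,2)]
  BN@(1,5): attacks (2,3) (3,4) (0,3)
  BB@(3,2): attacks (4,3) (5,4) (4,1) (5,0) (2,3) (1,4) (0,5) (2,1) (1,0) [ray(1,1) blocked at (5,4); ray(-1,1) blocked at (0,5)]
  BR@(5,3): attacks (5,4) (5,2) (5,1) (5,0) (4,3) (3,3) (2,3) (1,3) (0,3) [ray(0,1) blocked at (5,4)]
  BQ@(5,4): attacks (5,5) (5,3) (4,4) (3,4) (2,4) (1,4) (0,4) (4,5) (4,3) (3,2) [ray(0,-1) blocked at (5,3); ray(-1,-1) blocked at (3,2)]
B attacks (1,5): no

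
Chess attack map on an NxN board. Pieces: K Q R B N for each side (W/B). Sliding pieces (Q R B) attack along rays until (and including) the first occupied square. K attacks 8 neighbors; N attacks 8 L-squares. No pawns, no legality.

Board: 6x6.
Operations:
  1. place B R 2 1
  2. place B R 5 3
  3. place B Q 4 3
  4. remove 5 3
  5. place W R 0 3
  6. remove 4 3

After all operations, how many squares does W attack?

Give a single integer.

Op 1: place BR@(2,1)
Op 2: place BR@(5,3)
Op 3: place BQ@(4,3)
Op 4: remove (5,3)
Op 5: place WR@(0,3)
Op 6: remove (4,3)
Per-piece attacks for W:
  WR@(0,3): attacks (0,4) (0,5) (0,2) (0,1) (0,0) (1,3) (2,3) (3,3) (4,3) (5,3)
Union (10 distinct): (0,0) (0,1) (0,2) (0,4) (0,5) (1,3) (2,3) (3,3) (4,3) (5,3)

Answer: 10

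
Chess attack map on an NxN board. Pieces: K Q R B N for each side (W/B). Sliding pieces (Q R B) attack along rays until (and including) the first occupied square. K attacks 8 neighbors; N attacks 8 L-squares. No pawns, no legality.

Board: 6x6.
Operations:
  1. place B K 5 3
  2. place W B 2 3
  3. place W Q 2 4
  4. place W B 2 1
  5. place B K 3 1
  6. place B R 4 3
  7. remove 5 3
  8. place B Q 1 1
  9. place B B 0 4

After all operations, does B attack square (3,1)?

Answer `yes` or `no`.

Op 1: place BK@(5,3)
Op 2: place WB@(2,3)
Op 3: place WQ@(2,4)
Op 4: place WB@(2,1)
Op 5: place BK@(3,1)
Op 6: place BR@(4,3)
Op 7: remove (5,3)
Op 8: place BQ@(1,1)
Op 9: place BB@(0,4)
Per-piece attacks for B:
  BB@(0,4): attacks (1,5) (1,3) (2,2) (3,1) [ray(1,-1) blocked at (3,1)]
  BQ@(1,1): attacks (1,2) (1,3) (1,4) (1,5) (1,0) (2,1) (0,1) (2,2) (3,3) (4,4) (5,5) (2,0) (0,2) (0,0) [ray(1,0) blocked at (2,1)]
  BK@(3,1): attacks (3,2) (3,0) (4,1) (2,1) (4,2) (4,0) (2,2) (2,0)
  BR@(4,3): attacks (4,4) (4,5) (4,2) (4,1) (4,0) (5,3) (3,3) (2,3) [ray(-1,0) blocked at (2,3)]
B attacks (3,1): yes

Answer: yes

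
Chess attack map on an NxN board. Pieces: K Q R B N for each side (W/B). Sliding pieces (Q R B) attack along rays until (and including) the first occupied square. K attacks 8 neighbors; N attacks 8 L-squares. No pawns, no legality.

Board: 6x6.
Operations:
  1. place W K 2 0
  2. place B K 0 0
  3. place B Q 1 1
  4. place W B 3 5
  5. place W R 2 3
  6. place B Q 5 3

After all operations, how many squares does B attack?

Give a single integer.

Answer: 25

Derivation:
Op 1: place WK@(2,0)
Op 2: place BK@(0,0)
Op 3: place BQ@(1,1)
Op 4: place WB@(3,5)
Op 5: place WR@(2,3)
Op 6: place BQ@(5,3)
Per-piece attacks for B:
  BK@(0,0): attacks (0,1) (1,0) (1,1)
  BQ@(1,1): attacks (1,2) (1,3) (1,4) (1,5) (1,0) (2,1) (3,1) (4,1) (5,1) (0,1) (2,2) (3,3) (4,4) (5,5) (2,0) (0,2) (0,0) [ray(1,-1) blocked at (2,0); ray(-1,-1) blocked at (0,0)]
  BQ@(5,3): attacks (5,4) (5,5) (5,2) (5,1) (5,0) (4,3) (3,3) (2,3) (4,4) (3,5) (4,2) (3,1) (2,0) [ray(-1,0) blocked at (2,3); ray(-1,1) blocked at (3,5); ray(-1,-1) blocked at (2,0)]
Union (25 distinct): (0,0) (0,1) (0,2) (1,0) (1,1) (1,2) (1,3) (1,4) (1,5) (2,0) (2,1) (2,2) (2,3) (3,1) (3,3) (3,5) (4,1) (4,2) (4,3) (4,4) (5,0) (5,1) (5,2) (5,4) (5,5)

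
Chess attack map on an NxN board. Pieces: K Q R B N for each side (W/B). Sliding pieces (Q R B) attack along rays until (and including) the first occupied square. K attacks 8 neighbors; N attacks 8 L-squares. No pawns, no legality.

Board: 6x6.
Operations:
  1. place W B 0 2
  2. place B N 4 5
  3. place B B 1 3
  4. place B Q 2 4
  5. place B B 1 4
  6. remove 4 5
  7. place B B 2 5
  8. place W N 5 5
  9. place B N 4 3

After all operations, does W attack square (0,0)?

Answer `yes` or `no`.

Answer: no

Derivation:
Op 1: place WB@(0,2)
Op 2: place BN@(4,5)
Op 3: place BB@(1,3)
Op 4: place BQ@(2,4)
Op 5: place BB@(1,4)
Op 6: remove (4,5)
Op 7: place BB@(2,5)
Op 8: place WN@(5,5)
Op 9: place BN@(4,3)
Per-piece attacks for W:
  WB@(0,2): attacks (1,3) (1,1) (2,0) [ray(1,1) blocked at (1,3)]
  WN@(5,5): attacks (4,3) (3,4)
W attacks (0,0): no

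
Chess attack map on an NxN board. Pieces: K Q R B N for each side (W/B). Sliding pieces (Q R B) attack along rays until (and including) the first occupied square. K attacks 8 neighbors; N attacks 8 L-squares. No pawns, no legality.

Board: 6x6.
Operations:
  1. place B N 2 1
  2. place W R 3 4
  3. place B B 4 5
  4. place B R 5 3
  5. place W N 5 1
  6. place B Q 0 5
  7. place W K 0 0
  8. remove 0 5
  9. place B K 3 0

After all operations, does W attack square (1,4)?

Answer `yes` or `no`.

Op 1: place BN@(2,1)
Op 2: place WR@(3,4)
Op 3: place BB@(4,5)
Op 4: place BR@(5,3)
Op 5: place WN@(5,1)
Op 6: place BQ@(0,5)
Op 7: place WK@(0,0)
Op 8: remove (0,5)
Op 9: place BK@(3,0)
Per-piece attacks for W:
  WK@(0,0): attacks (0,1) (1,0) (1,1)
  WR@(3,4): attacks (3,5) (3,3) (3,2) (3,1) (3,0) (4,4) (5,4) (2,4) (1,4) (0,4) [ray(0,-1) blocked at (3,0)]
  WN@(5,1): attacks (4,3) (3,2) (3,0)
W attacks (1,4): yes

Answer: yes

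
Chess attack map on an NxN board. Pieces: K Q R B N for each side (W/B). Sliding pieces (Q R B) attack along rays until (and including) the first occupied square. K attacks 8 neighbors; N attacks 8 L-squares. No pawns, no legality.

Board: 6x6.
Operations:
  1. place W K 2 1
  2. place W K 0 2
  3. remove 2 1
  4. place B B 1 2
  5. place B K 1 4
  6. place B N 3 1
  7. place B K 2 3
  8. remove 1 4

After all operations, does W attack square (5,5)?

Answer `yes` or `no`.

Answer: no

Derivation:
Op 1: place WK@(2,1)
Op 2: place WK@(0,2)
Op 3: remove (2,1)
Op 4: place BB@(1,2)
Op 5: place BK@(1,4)
Op 6: place BN@(3,1)
Op 7: place BK@(2,3)
Op 8: remove (1,4)
Per-piece attacks for W:
  WK@(0,2): attacks (0,3) (0,1) (1,2) (1,3) (1,1)
W attacks (5,5): no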